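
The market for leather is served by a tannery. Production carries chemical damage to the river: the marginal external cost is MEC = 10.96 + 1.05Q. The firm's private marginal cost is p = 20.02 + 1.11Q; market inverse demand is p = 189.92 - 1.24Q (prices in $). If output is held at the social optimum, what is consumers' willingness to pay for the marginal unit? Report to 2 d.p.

P = $131.95

Social marginal cost = private MC + MEC = 30.98 + 2.16Q.
Set SMC = demand: 30.98 + 2.16Q = 189.92 - 1.24Q → Q* = 46.7471.
Consumer price on the demand curve at Q*: 189.92 − 1.24×46.7471 = 131.9536.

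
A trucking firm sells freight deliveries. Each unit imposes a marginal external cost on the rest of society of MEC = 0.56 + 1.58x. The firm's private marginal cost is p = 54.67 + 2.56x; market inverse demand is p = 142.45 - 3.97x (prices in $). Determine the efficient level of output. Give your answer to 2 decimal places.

Social marginal cost = private MC + MEC = 55.23 + 4.14x.
Set SMC = demand: 55.23 + 4.14x = 142.45 - 3.97x → x* = 10.7546.

x* = 10.75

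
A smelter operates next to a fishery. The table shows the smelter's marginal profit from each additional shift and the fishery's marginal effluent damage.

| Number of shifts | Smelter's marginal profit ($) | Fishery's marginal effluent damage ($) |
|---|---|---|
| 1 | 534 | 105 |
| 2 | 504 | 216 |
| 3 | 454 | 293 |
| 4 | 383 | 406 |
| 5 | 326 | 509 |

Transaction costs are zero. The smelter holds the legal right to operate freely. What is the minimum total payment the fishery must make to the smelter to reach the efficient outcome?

Left alone the smelter would choose level 5 (marginal profit stays positive).
Efficient level: k* = 3 (marginal profit ≥ marginal effluent damage through 3).
The fishery must at least cover the smelter's forgone profit from cutting 5→3: 383 + 326 = 709.

$709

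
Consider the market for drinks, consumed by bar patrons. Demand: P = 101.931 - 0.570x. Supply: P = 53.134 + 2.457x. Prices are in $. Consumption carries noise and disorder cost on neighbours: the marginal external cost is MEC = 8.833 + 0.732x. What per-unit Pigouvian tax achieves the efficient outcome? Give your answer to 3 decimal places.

tax = $16.615 per unit

Social marginal benefit = demand − MEC = 93.098 - 1.302x.
Set SMB = MC: 93.098 - 1.302x = 53.134 + 2.457x → x* = 10.6316.
The Pigouvian tax equals MEC at x*: 8.833 + 0.732×10.6316 = 16.6153.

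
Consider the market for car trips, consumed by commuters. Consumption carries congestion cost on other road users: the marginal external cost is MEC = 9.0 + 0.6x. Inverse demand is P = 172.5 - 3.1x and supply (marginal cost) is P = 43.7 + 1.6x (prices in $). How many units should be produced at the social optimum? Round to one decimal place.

Social marginal benefit = demand − MEC = 163.5 - 3.7x.
Set SMB = MC: 163.5 - 3.7x = 43.7 + 1.6x → x* = 22.6038.

x* = 22.6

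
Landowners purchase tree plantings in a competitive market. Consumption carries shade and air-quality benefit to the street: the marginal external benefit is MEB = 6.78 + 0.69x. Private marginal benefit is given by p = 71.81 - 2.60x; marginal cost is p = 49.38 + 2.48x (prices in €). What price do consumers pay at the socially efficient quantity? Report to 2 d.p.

P = €54.51

Social marginal benefit = demand + MEB = 78.59 - 1.91x.
Set SMB = MC: 78.59 - 1.91x = 49.38 + 2.48x → x* = 6.6538.
Consumer price on the demand curve at x*: 71.81 − 2.60×6.6538 = 54.5101.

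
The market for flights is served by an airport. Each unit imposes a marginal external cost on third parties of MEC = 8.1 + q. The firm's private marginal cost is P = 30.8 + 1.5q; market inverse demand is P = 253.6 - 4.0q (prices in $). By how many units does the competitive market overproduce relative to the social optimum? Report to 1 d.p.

Market equilibrium (private): 30.8 + 1.5q = 253.6 - 4.0q → q_m = 40.5091.
Social marginal cost = private MC + MEC = 38.9 + 2.5q.
Set SMC = demand: 38.9 + 2.5q = 253.6 - 4.0q → q* = 33.0308.
Gap = |40.5091 − 33.0308| = 7.4783.

7.5 units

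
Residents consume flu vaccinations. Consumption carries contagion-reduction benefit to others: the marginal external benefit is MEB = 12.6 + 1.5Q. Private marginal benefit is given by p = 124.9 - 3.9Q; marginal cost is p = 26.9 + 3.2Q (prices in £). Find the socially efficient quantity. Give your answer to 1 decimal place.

Social marginal benefit = demand + MEB = 137.5 - 2.4Q.
Set SMB = MC: 137.5 - 2.4Q = 26.9 + 3.2Q → Q* = 19.7500.

Q* = 19.8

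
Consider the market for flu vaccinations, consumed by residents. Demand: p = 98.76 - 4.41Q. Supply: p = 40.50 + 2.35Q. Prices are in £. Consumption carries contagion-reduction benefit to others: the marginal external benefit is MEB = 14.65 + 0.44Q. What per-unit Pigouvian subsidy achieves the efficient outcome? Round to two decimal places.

subsidy = £19.73 per unit

Social marginal benefit = demand + MEB = 113.41 - 3.97Q.
Set SMB = MC: 113.41 - 3.97Q = 40.50 + 2.35Q → Q* = 11.5364.
The Pigouvian subsidy equals MEB at Q*: 14.65 + 0.44×11.5364 = 19.7260.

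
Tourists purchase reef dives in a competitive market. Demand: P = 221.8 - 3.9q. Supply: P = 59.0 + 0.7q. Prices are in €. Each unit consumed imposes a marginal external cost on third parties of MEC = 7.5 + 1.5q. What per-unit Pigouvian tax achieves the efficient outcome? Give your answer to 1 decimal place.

Social marginal benefit = demand − MEC = 214.3 - 5.4q.
Set SMB = MC: 214.3 - 5.4q = 59.0 + 0.7q → q* = 25.4590.
The Pigouvian tax equals MEC at q*: 7.5 + 1.5×25.4590 = 45.6885.

tax = €45.7 per unit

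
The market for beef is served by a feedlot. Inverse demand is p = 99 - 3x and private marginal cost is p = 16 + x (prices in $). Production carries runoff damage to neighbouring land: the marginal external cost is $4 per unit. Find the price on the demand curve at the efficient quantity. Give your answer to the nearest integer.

Social marginal cost = private MC + MEC = 20 + x.
Set SMC = demand: 20 + x = 99 - 3x → x* = 19.7500.
Consumer price on the demand curve at x*: 99 − 3×19.7500 = 39.7500.

P = $40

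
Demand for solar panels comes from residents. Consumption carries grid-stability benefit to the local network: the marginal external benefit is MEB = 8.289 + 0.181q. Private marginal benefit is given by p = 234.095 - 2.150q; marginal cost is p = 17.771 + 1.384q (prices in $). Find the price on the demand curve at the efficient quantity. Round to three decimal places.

Social marginal benefit = demand + MEB = 242.384 - 1.969q.
Set SMB = MC: 242.384 - 1.969q = 17.771 + 1.384q → q* = 66.9887.
Consumer price on the demand curve at q*: 234.095 − 2.150×66.9887 = 90.0693.

P = $90.069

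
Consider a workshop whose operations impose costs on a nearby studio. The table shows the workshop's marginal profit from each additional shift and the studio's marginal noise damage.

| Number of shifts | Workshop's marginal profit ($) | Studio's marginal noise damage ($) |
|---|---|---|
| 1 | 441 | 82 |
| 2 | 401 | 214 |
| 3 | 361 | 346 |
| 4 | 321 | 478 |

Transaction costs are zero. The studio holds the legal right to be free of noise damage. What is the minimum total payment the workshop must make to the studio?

$642

Efficient level: marginal profit ≥ marginal noise damage through level 3, so k* = 3.
With the studio holding the right, the workshop must at least compensate total damage at k*: 82 + 214 + 346 = 642.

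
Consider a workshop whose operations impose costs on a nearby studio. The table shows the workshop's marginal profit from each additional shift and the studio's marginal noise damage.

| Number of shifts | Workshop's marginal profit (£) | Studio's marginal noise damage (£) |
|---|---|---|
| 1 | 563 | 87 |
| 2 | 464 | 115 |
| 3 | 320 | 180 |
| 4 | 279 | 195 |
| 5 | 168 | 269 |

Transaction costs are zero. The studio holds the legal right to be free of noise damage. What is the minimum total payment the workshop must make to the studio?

Efficient level: marginal profit ≥ marginal noise damage through level 4, so k* = 4.
With the studio holding the right, the workshop must at least compensate total damage at k*: 87 + 115 + 180 + 195 = 577.

£577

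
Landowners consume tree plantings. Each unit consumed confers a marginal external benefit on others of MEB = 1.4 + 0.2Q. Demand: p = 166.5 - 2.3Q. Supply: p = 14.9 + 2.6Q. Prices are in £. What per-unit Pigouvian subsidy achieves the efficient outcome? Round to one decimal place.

Social marginal benefit = demand + MEB = 167.9 - 2.1Q.
Set SMB = MC: 167.9 - 2.1Q = 14.9 + 2.6Q → Q* = 32.5532.
The Pigouvian subsidy equals MEB at Q*: 1.4 + 0.2×32.5532 = 7.9106.

subsidy = £7.9 per unit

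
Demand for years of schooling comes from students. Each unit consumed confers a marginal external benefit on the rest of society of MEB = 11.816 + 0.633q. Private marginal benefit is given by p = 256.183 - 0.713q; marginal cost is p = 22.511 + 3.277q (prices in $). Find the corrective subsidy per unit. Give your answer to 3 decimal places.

subsidy = $58.106 per unit

Social marginal benefit = demand + MEB = 267.999 - 0.080q.
Set SMB = MC: 267.999 - 0.080q = 22.511 + 3.277q → q* = 73.1272.
The Pigouvian subsidy equals MEB at q*: 11.816 + 0.633×73.1272 = 58.1055.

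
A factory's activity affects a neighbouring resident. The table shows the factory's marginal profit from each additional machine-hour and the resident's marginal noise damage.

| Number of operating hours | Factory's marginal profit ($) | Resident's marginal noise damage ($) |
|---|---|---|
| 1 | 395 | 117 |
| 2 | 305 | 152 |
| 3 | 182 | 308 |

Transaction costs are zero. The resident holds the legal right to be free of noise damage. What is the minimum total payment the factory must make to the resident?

Efficient level: marginal profit ≥ marginal noise damage through level 2, so k* = 2.
With the resident holding the right, the factory must at least compensate total damage at k*: 117 + 152 = 269.

$269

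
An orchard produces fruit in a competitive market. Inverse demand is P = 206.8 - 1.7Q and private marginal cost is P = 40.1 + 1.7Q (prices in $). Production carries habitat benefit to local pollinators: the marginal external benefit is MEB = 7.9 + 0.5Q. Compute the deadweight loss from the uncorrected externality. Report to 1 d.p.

Market equilibrium (private): 40.1 + 1.7Q = 206.8 - 1.7Q → Q_m = 49.0294.
Social marginal cost = private MC − MEB = 32.2 + 1.2Q.
Set SMC = demand: 32.2 + 1.2Q = 206.8 - 1.7Q → Q* = 60.2069.
The loss is the area between SMC and demand from Q* to Q_m; with linear curves that's a triangle of height MEB(Q_m).
DWL = ½ × 11.1775 × 32.4147 = 181.1577.

DWL = $181.2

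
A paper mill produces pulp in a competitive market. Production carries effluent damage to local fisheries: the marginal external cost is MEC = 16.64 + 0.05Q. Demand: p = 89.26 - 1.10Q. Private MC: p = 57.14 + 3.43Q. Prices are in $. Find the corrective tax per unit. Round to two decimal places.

tax = $16.81 per unit

Social marginal cost = private MC + MEC = 73.78 + 3.48Q.
Set SMC = demand: 73.78 + 3.48Q = 89.26 - 1.10Q → Q* = 3.3799.
The Pigouvian tax equals MEC at Q*: 16.64 + 0.05×3.3799 = 16.8090.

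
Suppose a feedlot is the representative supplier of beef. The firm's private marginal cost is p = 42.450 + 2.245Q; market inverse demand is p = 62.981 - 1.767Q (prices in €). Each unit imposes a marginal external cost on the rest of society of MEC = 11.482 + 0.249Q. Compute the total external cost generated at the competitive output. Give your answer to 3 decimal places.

Market equilibrium (private): 42.450 + 2.245Q = 62.981 - 1.767Q → Q_m = 5.1174.
Total external cost = ∫₀^{Q_m} (11.482 + 0.249Q) dQ = 11.482×5.1174 + ½×0.249×5.1174² = 62.0184.

€62.018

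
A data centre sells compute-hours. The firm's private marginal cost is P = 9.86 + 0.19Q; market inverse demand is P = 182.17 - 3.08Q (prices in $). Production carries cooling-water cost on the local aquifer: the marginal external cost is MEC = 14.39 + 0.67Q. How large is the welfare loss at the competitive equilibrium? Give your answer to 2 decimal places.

DWL = $313.40

Market equilibrium (private): 9.86 + 0.19Q = 182.17 - 3.08Q → Q_m = 52.6942.
Social marginal cost = private MC + MEC = 24.25 + 0.86Q.
Set SMC = demand: 24.25 + 0.86Q = 182.17 - 3.08Q → Q* = 40.0812.
The loss is the area between SMC and demand from Q* to Q_m; with linear curves that's a triangle of height MEC(Q_m).
DWL = ½ × 12.6130 × 49.6951 = 313.4021.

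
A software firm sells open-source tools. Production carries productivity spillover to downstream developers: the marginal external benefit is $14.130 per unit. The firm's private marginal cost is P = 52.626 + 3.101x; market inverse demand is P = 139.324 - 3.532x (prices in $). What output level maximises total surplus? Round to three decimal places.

x* = 15.201

Social marginal cost = private MC − MEB = 38.496 + 3.101x.
Set SMC = demand: 38.496 + 3.101x = 139.324 - 3.532x → x* = 15.2010.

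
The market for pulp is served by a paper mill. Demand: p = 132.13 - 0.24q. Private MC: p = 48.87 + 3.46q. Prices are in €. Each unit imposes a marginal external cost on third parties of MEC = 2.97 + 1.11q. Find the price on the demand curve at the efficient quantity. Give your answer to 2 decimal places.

Social marginal cost = private MC + MEC = 51.84 + 4.57q.
Set SMC = demand: 51.84 + 4.57q = 132.13 - 0.24q → q* = 16.6923.
Consumer price on the demand curve at q*: 132.13 − 0.24×16.6923 = 128.1238.

P = €128.12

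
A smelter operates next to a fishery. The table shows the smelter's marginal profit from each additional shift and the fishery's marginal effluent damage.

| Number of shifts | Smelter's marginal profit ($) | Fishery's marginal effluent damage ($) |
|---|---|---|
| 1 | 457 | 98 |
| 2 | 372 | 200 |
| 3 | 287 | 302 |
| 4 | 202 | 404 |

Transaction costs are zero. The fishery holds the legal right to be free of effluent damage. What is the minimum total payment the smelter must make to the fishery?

$298

Efficient level: marginal profit ≥ marginal effluent damage through level 2, so k* = 2.
With the fishery holding the right, the smelter must at least compensate total damage at k*: 98 + 200 = 298.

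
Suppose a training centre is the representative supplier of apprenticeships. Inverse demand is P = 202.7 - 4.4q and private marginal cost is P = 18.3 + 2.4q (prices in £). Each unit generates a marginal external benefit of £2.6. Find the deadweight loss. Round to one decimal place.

Market equilibrium (private): 18.3 + 2.4q = 202.7 - 4.4q → q_m = 27.1176.
Social marginal cost = private MC − MEB = 15.7 + 2.4q.
Set SMC = demand: 15.7 + 2.4q = 202.7 - 4.4q → q* = 27.5000.
The loss is the area between SMC and demand from q* to q_m; with linear curves that's a triangle of height MEB(q_m).
DWL = ½ × 0.3824 × 2.6000 = 0.4971.

DWL = £0.5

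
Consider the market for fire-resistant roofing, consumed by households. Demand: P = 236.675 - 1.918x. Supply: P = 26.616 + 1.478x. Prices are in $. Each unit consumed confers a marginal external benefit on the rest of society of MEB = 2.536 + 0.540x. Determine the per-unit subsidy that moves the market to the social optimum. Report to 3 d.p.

subsidy = $42.733 per unit

Social marginal benefit = demand + MEB = 239.211 - 1.378x.
Set SMB = MC: 239.211 - 1.378x = 26.616 + 1.478x → x* = 74.4380.
The Pigouvian subsidy equals MEB at x*: 2.536 + 0.540×74.4380 = 42.7325.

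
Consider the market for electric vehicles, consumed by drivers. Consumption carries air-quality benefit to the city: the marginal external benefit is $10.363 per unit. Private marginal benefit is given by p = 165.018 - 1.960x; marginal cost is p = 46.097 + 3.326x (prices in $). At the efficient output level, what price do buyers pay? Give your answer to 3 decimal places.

Social marginal benefit = demand + MEB = 175.381 - 1.960x.
Set SMB = MC: 175.381 - 1.960x = 46.097 + 3.326x → x* = 24.4578.
Consumer price on the demand curve at x*: 165.018 − 1.960×24.4578 = 117.0807.

P = $117.081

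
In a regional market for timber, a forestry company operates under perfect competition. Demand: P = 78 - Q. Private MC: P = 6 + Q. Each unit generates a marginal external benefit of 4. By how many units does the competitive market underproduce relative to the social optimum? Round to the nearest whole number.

Market equilibrium (private): 6 + Q = 78 - Q → Q_m = 36.0000.
Social marginal cost = private MC − MEB = 2 + Q.
Set SMC = demand: 2 + Q = 78 - Q → Q* = 38.0000.
Gap = |36.0000 − 38.0000| = 2.0000.

2 units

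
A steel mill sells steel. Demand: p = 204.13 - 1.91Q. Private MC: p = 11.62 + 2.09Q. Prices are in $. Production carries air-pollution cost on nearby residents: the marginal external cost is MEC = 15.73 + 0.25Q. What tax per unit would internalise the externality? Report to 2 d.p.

tax = $26.13 per unit

Social marginal cost = private MC + MEC = 27.35 + 2.34Q.
Set SMC = demand: 27.35 + 2.34Q = 204.13 - 1.91Q → Q* = 41.5953.
The Pigouvian tax equals MEC at Q*: 15.73 + 0.25×41.5953 = 26.1288.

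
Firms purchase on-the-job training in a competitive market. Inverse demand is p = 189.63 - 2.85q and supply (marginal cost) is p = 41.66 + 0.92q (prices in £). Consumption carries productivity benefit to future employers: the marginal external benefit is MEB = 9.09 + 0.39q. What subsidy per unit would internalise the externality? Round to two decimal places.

subsidy = £27.21 per unit

Social marginal benefit = demand + MEB = 198.72 - 2.46q.
Set SMB = MC: 198.72 - 2.46q = 41.66 + 0.92q → q* = 46.4675.
The Pigouvian subsidy equals MEB at q*: 9.09 + 0.39×46.4675 = 27.2123.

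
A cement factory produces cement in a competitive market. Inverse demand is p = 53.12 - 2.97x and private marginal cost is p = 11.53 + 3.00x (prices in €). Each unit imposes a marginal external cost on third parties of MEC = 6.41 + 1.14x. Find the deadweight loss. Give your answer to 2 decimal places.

Market equilibrium (private): 11.53 + 3.00x = 53.12 - 2.97x → x_m = 6.9665.
Social marginal cost = private MC + MEC = 17.94 + 4.14x.
Set SMC = demand: 17.94 + 4.14x = 53.12 - 2.97x → x* = 4.9480.
The loss is the area between SMC and demand from x* to x_m; with linear curves that's a triangle of height MEC(x_m).
DWL = ½ × 2.0185 × 14.3518 = 14.4846.

DWL = €14.48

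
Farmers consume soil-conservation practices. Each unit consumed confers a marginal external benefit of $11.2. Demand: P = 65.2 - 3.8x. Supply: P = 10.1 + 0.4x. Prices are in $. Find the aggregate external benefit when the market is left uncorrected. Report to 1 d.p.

$146.9

Market equilibrium (private): 10.1 + 0.4x = 65.2 - 3.8x → x_m = 13.1190.
Total external benefit = MEB × x_m = 11.2 × 13.1190 = 146.9328.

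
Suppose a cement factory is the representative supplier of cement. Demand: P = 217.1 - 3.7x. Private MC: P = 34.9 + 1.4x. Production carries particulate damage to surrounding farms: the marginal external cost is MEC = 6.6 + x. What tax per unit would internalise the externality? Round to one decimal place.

Social marginal cost = private MC + MEC = 41.5 + 2.4x.
Set SMC = demand: 41.5 + 2.4x = 217.1 - 3.7x → x* = 28.7869.
The Pigouvian tax equals MEC at x*: 6.6 + 1.0×28.7869 = 35.3869.

tax = 35.4 per unit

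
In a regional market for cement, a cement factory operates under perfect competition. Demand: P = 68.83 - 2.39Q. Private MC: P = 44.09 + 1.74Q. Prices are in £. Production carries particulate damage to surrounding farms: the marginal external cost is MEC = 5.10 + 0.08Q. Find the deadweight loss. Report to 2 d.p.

Market equilibrium (private): 44.09 + 1.74Q = 68.83 - 2.39Q → Q_m = 5.9903.
Social marginal cost = private MC + MEC = 49.19 + 1.82Q.
Set SMC = demand: 49.19 + 1.82Q = 68.83 - 2.39Q → Q* = 4.6651.
The welfare-loss triangle has base |Q_m − Q*| and height MEC(Q_m) (the vertical gap between SMC and demand is zero at Q* and MEC at Q_m).
DWL = ½ × 1.3252 × 5.5792 = 3.6968.

DWL = £3.70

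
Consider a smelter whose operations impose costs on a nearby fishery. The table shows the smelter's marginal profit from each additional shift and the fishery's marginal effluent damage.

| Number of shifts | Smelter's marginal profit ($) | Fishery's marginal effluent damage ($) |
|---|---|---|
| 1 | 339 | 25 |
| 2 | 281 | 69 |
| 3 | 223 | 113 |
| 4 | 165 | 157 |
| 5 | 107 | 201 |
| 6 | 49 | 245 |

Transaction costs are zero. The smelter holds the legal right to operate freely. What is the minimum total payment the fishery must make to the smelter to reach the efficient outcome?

Left alone the smelter would choose level 6 (marginal profit stays positive).
Efficient level: k* = 4 (marginal profit ≥ marginal effluent damage through 4).
The fishery must at least cover the smelter's forgone profit from cutting 6→4: 107 + 49 = 156.

$156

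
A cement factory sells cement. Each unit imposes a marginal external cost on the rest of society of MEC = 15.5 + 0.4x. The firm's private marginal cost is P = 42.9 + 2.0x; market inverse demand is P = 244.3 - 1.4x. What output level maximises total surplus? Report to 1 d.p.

x* = 48.9

Social marginal cost = private MC + MEC = 58.4 + 2.4x.
Set SMC = demand: 58.4 + 2.4x = 244.3 - 1.4x → x* = 48.9211.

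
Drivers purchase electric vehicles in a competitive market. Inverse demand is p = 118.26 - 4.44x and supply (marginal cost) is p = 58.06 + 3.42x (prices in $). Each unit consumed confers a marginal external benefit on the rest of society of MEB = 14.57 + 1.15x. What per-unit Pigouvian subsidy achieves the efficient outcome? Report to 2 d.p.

Social marginal benefit = demand + MEB = 132.83 - 3.29x.
Set SMB = MC: 132.83 - 3.29x = 58.06 + 3.42x → x* = 11.1431.
The Pigouvian subsidy equals MEB at x*: 14.57 + 1.15×11.1431 = 27.3846.

subsidy = $27.38 per unit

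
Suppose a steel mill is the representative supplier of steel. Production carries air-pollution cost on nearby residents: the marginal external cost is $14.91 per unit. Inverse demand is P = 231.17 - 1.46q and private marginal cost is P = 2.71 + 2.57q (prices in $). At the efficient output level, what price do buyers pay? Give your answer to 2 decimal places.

P = $153.80

Social marginal cost = private MC + MEC = 17.62 + 2.57q.
Set SMC = demand: 17.62 + 2.57q = 231.17 - 1.46q → q* = 52.9901.
Consumer price on the demand curve at q*: 231.17 − 1.46×52.9901 = 153.8045.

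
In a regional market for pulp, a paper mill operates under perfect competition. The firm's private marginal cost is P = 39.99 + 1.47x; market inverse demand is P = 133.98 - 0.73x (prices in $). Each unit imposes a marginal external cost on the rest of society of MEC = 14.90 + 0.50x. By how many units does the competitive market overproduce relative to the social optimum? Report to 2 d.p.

13.43 units

Market equilibrium (private): 39.99 + 1.47x = 133.98 - 0.73x → x_m = 42.7227.
Social marginal cost = private MC + MEC = 54.89 + 1.97x.
Set SMC = demand: 54.89 + 1.97x = 133.98 - 0.73x → x* = 29.2926.
Gap = |42.7227 − 29.2926| = 13.4301.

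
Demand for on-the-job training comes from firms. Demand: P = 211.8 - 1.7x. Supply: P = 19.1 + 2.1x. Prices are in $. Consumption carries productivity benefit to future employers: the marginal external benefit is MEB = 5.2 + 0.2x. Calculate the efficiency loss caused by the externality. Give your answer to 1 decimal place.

Market equilibrium (private): 19.1 + 2.1x = 211.8 - 1.7x → x_m = 50.7105.
Social marginal benefit = demand + MEB = 217.0 - 1.5x.
Set SMB = MC: 217.0 - 1.5x = 19.1 + 2.1x → x* = 54.9722.
Height of the DWL triangle at x_m is SMB(x_m) − MC(x_m) = MEB(x_m) = 15.3421.
DWL = ½ × 4.2617 × 15.3421 = 32.6917.

DWL = $32.7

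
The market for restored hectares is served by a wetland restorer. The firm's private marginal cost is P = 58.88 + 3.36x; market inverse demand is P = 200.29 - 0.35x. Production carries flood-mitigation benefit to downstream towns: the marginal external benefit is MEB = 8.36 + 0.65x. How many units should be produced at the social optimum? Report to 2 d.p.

x* = 48.94

Social marginal cost = private MC − MEB = 50.52 + 2.71x.
Set SMC = demand: 50.52 + 2.71x = 200.29 - 0.35x → x* = 48.9444.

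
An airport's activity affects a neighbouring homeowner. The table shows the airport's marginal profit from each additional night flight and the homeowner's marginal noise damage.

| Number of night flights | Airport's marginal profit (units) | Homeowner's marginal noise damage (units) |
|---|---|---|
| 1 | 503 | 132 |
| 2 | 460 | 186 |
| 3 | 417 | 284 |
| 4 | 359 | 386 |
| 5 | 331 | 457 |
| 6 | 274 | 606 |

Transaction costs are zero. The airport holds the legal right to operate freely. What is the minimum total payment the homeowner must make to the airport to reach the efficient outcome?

Left alone the airport would choose level 6 (marginal profit stays positive).
Efficient level: k* = 3 (marginal profit ≥ marginal noise damage through 3).
The homeowner must at least cover the airport's forgone profit from cutting 6→3: 359 + 331 + 274 = 964.

964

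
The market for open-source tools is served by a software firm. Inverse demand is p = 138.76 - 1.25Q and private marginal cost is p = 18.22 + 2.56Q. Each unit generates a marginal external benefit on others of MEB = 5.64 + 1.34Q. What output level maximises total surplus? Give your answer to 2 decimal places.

Q* = 51.09

Social marginal cost = private MC − MEB = 12.58 + 1.22Q.
Set SMC = demand: 12.58 + 1.22Q = 138.76 - 1.25Q → Q* = 51.0850.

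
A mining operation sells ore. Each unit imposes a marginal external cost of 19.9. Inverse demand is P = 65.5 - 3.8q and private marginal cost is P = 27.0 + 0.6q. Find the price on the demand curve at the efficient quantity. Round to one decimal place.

Social marginal cost = private MC + MEC = 46.9 + 0.6q.
Set SMC = demand: 46.9 + 0.6q = 65.5 - 3.8q → q* = 4.2273.
Consumer price on the demand curve at q*: 65.5 − 3.8×4.2273 = 49.4363.

P = 49.4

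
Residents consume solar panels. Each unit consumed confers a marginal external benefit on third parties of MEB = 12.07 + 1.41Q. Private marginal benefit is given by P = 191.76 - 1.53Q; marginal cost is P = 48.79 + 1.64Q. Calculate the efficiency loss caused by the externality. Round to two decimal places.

DWL = 1626.36

Market equilibrium (private): 48.79 + 1.64Q = 191.76 - 1.53Q → Q_m = 45.1009.
Social marginal benefit = demand + MEB = 203.83 - 0.12Q.
Set SMB = MC: 203.83 - 0.12Q = 48.79 + 1.64Q → Q* = 88.0909.
Height of the DWL triangle at Q_m is SMB(Q_m) − MC(Q_m) = MEB(Q_m) = 75.6623.
DWL = ½ × 42.9900 × 75.6623 = 1626.3611.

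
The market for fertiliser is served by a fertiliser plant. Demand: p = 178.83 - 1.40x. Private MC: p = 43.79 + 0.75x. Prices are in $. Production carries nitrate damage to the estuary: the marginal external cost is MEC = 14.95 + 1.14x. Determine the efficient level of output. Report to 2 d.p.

x* = 36.50

Social marginal cost = private MC + MEC = 58.74 + 1.89x.
Set SMC = demand: 58.74 + 1.89x = 178.83 - 1.40x → x* = 36.5015.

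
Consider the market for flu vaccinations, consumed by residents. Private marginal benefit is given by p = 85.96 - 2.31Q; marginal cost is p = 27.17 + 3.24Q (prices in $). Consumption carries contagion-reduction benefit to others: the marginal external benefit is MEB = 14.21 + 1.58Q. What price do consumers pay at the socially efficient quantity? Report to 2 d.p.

Social marginal benefit = demand + MEB = 100.17 - 0.73Q.
Set SMB = MC: 100.17 - 0.73Q = 27.17 + 3.24Q → Q* = 18.3879.
Consumer price on the demand curve at Q*: 85.96 − 2.31×18.3879 = 43.4840.

P = $43.48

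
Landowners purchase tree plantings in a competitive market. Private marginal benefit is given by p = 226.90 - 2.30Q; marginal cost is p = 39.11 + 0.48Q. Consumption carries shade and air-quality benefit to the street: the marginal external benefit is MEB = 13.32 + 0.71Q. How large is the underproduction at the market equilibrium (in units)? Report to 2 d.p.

29.60 units

Market equilibrium (private): 39.11 + 0.48Q = 226.90 - 2.30Q → Q_m = 67.5504.
Social marginal benefit = demand + MEB = 240.22 - 1.59Q.
Set SMB = MC: 240.22 - 1.59Q = 39.11 + 0.48Q → Q* = 97.1546.
Gap = |67.5504 − 97.1546| = 29.6042.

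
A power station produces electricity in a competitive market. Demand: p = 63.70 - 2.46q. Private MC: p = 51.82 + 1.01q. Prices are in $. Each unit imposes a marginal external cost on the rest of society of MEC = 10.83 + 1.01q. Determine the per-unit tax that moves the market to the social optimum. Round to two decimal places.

tax = $11.07 per unit

Social marginal cost = private MC + MEC = 62.65 + 2.02q.
Set SMC = demand: 62.65 + 2.02q = 63.70 - 2.46q → q* = 0.2344.
The Pigouvian tax equals MEC at q*: 10.83 + 1.01×0.2344 = 11.0667.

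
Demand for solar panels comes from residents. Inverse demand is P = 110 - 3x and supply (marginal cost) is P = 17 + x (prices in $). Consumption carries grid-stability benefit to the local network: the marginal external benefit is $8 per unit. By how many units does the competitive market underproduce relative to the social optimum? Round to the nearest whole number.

2 units

Market equilibrium (private): 17 + x = 110 - 3x → x_m = 23.2500.
Social marginal benefit = demand + MEB = 118 - 3x.
Set SMB = MC: 118 - 3x = 17 + x → x* = 25.2500.
Gap = |23.2500 − 25.2500| = 2.0000.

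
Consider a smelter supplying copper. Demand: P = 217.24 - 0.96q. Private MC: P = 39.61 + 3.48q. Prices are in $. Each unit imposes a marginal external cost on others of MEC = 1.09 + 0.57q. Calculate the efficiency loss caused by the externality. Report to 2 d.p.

Market equilibrium (private): 39.61 + 3.48q = 217.24 - 0.96q → q_m = 40.0068.
Social marginal cost = private MC + MEC = 40.70 + 4.05q.
Set SMC = demand: 40.70 + 4.05q = 217.24 - 0.96q → q* = 35.2375.
Between q* and q_m the wedge SMC − demand runs linearly from 0 to MEC(q_m), so the loss is a triangle.
DWL = ½ × 4.7693 × 23.8939 = 56.9786.

DWL = $56.98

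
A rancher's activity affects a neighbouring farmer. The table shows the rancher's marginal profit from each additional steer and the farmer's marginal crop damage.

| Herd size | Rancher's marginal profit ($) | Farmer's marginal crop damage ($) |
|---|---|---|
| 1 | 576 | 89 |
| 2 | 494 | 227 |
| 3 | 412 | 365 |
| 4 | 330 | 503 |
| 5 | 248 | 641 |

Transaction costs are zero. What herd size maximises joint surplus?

Bargaining reaches the level where marginal profit last exceeds marginal crop damage.
That holds through level 3 (412 ≥ 365) but not at 4 (330 < 503).

3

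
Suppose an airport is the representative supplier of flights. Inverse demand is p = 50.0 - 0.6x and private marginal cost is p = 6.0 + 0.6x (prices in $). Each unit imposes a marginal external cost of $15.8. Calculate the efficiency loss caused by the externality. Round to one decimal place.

Market equilibrium (private): 6.0 + 0.6x = 50.0 - 0.6x → x_m = 36.6667.
Social marginal cost = private MC + MEC = 21.8 + 0.6x.
Set SMC = demand: 21.8 + 0.6x = 50.0 - 0.6x → x* = 23.5000.
Height of the DWL triangle at x_m is SMC(x_m) − demand(x_m) = MEC(x_m) = 15.8000.
DWL = ½ × 13.1667 × 15.8000 = 104.0169.

DWL = $104.0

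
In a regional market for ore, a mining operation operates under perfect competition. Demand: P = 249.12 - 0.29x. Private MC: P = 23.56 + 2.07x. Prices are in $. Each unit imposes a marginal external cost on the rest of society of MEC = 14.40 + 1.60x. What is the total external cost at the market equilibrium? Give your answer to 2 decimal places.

$8684.16

Market equilibrium (private): 23.56 + 2.07x = 249.12 - 0.29x → x_m = 95.5763.
Total external cost = ∫₀^{x_m} (14.40 + 1.60x) dx = 14.40×95.5763 + ½×1.60×95.5763² = 8684.1620.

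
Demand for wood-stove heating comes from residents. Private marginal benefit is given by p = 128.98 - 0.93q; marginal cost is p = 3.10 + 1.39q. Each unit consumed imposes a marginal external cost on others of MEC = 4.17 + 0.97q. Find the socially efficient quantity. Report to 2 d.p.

q* = 36.99

Social marginal benefit = demand − MEC = 124.81 - 1.90q.
Set SMB = MC: 124.81 - 1.90q = 3.10 + 1.39q → q* = 36.9939.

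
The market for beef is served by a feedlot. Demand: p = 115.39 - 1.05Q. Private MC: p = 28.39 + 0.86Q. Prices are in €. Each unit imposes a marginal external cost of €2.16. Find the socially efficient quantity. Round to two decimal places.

Q* = 44.42

Social marginal cost = private MC + MEC = 30.55 + 0.86Q.
Set SMC = demand: 30.55 + 0.86Q = 115.39 - 1.05Q → Q* = 44.4188.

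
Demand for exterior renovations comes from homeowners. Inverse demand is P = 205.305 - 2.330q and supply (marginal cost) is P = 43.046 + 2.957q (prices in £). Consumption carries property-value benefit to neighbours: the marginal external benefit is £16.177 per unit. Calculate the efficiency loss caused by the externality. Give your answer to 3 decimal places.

Market equilibrium (private): 43.046 + 2.957q = 205.305 - 2.330q → q_m = 30.6902.
Social marginal benefit = demand + MEB = 221.482 - 2.330q.
Set SMB = MC: 221.482 - 2.330q = 43.046 + 2.957q → q* = 33.7500.
Height of the DWL triangle at q_m is SMB(q_m) − MC(q_m) = MEB(q_m) = 16.1770.
DWL = ½ × 3.0598 × 16.1770 = 24.7492.

DWL = £24.749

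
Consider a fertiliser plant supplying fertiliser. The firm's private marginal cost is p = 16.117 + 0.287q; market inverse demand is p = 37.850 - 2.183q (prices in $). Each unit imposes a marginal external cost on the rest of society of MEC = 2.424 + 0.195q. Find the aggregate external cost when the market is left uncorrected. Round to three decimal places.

Market equilibrium (private): 16.117 + 0.287q = 37.850 - 2.183q → q_m = 8.7988.
Total external cost = ∫₀^{q_m} (2.424 + 0.195q) dq = 2.424×8.7988 + ½×0.195×8.7988² = 28.8766.

$28.877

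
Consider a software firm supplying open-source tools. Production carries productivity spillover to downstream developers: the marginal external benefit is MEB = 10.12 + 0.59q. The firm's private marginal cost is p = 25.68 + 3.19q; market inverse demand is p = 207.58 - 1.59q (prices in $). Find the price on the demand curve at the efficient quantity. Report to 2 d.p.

P = $134.71

Social marginal cost = private MC − MEB = 15.56 + 2.60q.
Set SMC = demand: 15.56 + 2.60q = 207.58 - 1.59q → q* = 45.8282.
Consumer price on the demand curve at q*: 207.58 − 1.59×45.8282 = 134.7132.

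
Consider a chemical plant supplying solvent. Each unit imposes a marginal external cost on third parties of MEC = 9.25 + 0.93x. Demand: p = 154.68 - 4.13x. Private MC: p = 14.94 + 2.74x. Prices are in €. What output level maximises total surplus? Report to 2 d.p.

x* = 16.73

Social marginal cost = private MC + MEC = 24.19 + 3.67x.
Set SMC = demand: 24.19 + 3.67x = 154.68 - 4.13x → x* = 16.7295.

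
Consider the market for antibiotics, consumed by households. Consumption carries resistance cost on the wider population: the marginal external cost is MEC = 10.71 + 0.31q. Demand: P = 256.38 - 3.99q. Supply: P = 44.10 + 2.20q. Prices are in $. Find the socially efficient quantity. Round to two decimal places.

Social marginal benefit = demand − MEC = 245.67 - 4.30q.
Set SMB = MC: 245.67 - 4.30q = 44.10 + 2.20q → q* = 31.0108.

q* = 31.01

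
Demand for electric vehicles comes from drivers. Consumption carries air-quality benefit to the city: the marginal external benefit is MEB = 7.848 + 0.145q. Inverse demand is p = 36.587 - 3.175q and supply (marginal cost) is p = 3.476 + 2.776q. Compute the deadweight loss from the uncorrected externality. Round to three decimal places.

Market equilibrium (private): 3.476 + 2.776q = 36.587 - 3.175q → q_m = 5.5639.
Social marginal benefit = demand + MEB = 44.435 - 3.030q.
Set SMB = MC: 44.435 - 3.030q = 3.476 + 2.776q → q* = 7.0546.
Height of the DWL triangle at q_m is SMB(q_m) − MC(q_m) = MEB(q_m) = 8.6548.
DWL = ½ × 1.4907 × 8.6548 = 6.4509.

DWL = 6.451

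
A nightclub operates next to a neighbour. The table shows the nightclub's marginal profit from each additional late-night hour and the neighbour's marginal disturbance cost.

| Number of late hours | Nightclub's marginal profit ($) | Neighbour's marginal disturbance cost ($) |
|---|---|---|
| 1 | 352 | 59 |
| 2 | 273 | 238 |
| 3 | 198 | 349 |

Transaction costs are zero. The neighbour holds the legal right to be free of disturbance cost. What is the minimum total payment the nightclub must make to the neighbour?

Efficient level: marginal profit ≥ marginal disturbance cost through level 2, so k* = 2.
With the neighbour holding the right, the nightclub must at least compensate total damage at k*: 59 + 238 = 297.

$297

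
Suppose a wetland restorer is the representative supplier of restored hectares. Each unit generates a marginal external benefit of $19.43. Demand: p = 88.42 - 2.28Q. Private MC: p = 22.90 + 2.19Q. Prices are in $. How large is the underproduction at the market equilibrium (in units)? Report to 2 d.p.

Market equilibrium (private): 22.90 + 2.19Q = 88.42 - 2.28Q → Q_m = 14.6577.
Social marginal cost = private MC − MEB = 3.47 + 2.19Q.
Set SMC = demand: 3.47 + 2.19Q = 88.42 - 2.28Q → Q* = 19.0045.
Gap = |14.6577 − 19.0045| = 4.3468.

4.35 units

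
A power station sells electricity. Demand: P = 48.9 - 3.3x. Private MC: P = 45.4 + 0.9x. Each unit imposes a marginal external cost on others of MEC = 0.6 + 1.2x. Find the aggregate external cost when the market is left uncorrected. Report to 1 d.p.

0.9

Market equilibrium (private): 45.4 + 0.9x = 48.9 - 3.3x → x_m = 0.8333.
Total external cost = ∫₀^{x_m} (0.6 + 1.2x) dx = 0.6×0.8333 + ½×1.2×0.8333² = 0.9166.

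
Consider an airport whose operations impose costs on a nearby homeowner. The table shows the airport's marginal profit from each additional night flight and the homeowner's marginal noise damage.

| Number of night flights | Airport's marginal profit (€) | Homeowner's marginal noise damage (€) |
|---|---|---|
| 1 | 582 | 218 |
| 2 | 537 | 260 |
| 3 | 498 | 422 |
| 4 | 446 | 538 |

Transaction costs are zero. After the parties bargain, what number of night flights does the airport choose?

3

Bargaining reaches the level where marginal profit last exceeds marginal noise damage.
That holds through level 3 (498 ≥ 422) but not at 4 (446 < 538).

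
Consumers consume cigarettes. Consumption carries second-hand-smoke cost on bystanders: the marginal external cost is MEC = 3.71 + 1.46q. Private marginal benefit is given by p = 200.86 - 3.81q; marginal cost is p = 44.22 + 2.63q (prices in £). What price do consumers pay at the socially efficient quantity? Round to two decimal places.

Social marginal benefit = demand − MEC = 197.15 - 5.27q.
Set SMB = MC: 197.15 - 5.27q = 44.22 + 2.63q → q* = 19.3582.
Consumer price on the demand curve at q*: 200.86 − 3.81×19.3582 = 127.1053.

P = £127.11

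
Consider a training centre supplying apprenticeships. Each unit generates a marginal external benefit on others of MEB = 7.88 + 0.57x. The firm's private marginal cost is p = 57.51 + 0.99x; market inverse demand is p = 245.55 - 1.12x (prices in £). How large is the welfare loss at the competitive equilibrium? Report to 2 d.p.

DWL = £1117.87

Market equilibrium (private): 57.51 + 0.99x = 245.55 - 1.12x → x_m = 89.1185.
Social marginal cost = private MC − MEB = 49.63 + 0.42x.
Set SMC = demand: 49.63 + 0.42x = 245.55 - 1.12x → x* = 127.2208.
The loss is the area between SMC and demand from x* to x_m; with linear curves that's a triangle of height MEB(x_m).
DWL = ½ × 38.1023 × 58.6775 = 1117.8739.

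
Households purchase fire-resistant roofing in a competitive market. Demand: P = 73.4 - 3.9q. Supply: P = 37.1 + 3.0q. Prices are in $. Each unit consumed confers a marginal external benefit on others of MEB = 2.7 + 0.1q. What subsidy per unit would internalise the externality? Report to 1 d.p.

subsidy = $3.3 per unit

Social marginal benefit = demand + MEB = 76.1 - 3.8q.
Set SMB = MC: 76.1 - 3.8q = 37.1 + 3.0q → q* = 5.7353.
The Pigouvian subsidy equals MEB at q*: 2.7 + 0.1×5.7353 = 3.2735.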